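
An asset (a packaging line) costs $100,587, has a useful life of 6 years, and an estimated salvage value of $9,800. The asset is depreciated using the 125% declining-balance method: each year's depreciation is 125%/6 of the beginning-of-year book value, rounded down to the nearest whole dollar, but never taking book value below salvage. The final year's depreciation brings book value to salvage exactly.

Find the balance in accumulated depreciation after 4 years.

Depreciable base = $100,587 − $9,800 = $90,787.
Year 1: ⌊$100,587 × 125%/6⌋ = $20,955. Book value $79,632.
Year 2: ⌊$79,632 × 125%/6⌋ = $16,590. Book value $63,042.
Year 3: ⌊$63,042 × 125%/6⌋ = $13,133. Book value $49,909.
Year 4: ⌊$49,909 × 125%/6⌋ = $10,397. Book value $39,512.
Accumulated through year 4 = $100,587 − $39,512 = $61,075.

$61,075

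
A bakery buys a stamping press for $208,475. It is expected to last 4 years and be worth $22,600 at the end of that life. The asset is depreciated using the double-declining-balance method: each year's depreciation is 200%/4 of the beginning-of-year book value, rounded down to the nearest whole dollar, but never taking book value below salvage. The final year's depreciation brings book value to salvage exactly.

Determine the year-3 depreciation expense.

$26,059

Depreciable base = $208,475 − $22,600 = $185,875.
Year 1: ⌊$208,475 × 200%/4⌋ = $104,237. Book value $104,238.
Year 2: ⌊$104,238 × 200%/4⌋ = $52,119. Book value $52,119.
Year 3: ⌊$52,119 × 200%/4⌋ = $26,059. Book value $26,060.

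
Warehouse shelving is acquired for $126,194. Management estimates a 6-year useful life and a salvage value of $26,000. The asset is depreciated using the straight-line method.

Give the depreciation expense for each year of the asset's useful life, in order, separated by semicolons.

$16,699; $16,699; $16,699; $16,699; $16,699; $16,699

Depreciable base = $126,194 − $26,000 = $100,194.
Annual expense = $100,194 / 6 = $16,699.
End of year 1: book value $109,495.
End of year 2: book value $92,796.
End of year 3: book value $76,097.
End of year 4: book value $59,398.
End of year 5: book value $42,699.
End of year 6: book value $26,000.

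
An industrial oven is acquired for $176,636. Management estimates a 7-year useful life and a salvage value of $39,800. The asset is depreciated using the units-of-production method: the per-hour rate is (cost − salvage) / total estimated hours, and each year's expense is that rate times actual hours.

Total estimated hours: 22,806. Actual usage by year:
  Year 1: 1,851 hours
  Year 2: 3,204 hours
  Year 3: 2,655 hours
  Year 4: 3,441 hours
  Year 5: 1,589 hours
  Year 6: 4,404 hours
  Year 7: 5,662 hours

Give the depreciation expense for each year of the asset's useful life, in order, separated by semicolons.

Depreciable base = $176,636 − $39,800 = $136,836.
Rate = $136,836 / 22,806 hours = $6 per hour.
Year 1: 1,851 × $6 = $11,106. Book value $165,530.
Year 2: 3,204 × $6 = $19,224. Book value $146,306.
Year 3: 2,655 × $6 = $15,930. Book value $130,376.
Year 4: 3,441 × $6 = $20,646. Book value $109,730.
Year 5: 1,589 × $6 = $9,534. Book value $100,196.
Year 6: 4,404 × $6 = $26,424. Book value $73,772.
Year 7: 5,662 × $6 = $33,972. Book value $39,800.

$11,106; $19,224; $15,930; $20,646; $9,534; $26,424; $33,972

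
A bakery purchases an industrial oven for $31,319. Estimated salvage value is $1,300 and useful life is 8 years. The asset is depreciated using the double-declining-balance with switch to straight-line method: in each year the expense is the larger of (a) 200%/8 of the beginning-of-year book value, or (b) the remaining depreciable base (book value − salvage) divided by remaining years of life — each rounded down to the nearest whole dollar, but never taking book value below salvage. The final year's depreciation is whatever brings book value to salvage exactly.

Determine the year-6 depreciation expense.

$2,044

Depreciable base = $31,319 − $1,300 = $30,019.
Year 1: DB = ⌊$31,319 × 200%/8⌋ = $7,829; SL = ⌊$30,019/8⌋ = $3,752 → take DB $7,829. Book value $23,490.
Year 2: DB = ⌊$23,490 × 200%/8⌋ = $5,872; SL = ⌊$22,190/7⌋ = $3,170 → take DB $5,872. Book value $17,618.
Year 3: DB = ⌊$17,618 × 200%/8⌋ = $4,404; SL = ⌊$16,318/6⌋ = $2,719 → take DB $4,404. Book value $13,214.
Year 4: DB = ⌊$13,214 × 200%/8⌋ = $3,303; SL = ⌊$11,914/5⌋ = $2,382 → take DB $3,303. Book value $9,911.
Year 5: DB = ⌊$9,911 × 200%/8⌋ = $2,477; SL = ⌊$8,611/4⌋ = $2,152 → take DB $2,477. Book value $7,434.
Year 6: DB = ⌊$7,434 × 200%/8⌋ = $1,858; SL = ⌊$6,134/3⌋ = $2,044 → take SL $2,044. Book value $5,390.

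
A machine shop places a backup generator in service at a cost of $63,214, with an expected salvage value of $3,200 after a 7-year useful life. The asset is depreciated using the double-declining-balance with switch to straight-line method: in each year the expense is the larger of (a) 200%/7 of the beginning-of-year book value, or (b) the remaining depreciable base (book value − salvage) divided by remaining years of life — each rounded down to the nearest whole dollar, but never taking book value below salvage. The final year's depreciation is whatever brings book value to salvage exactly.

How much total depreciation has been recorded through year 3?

Depreciable base = $63,214 − $3,200 = $60,014.
Year 1: DB = ⌊$63,214 × 200%/7⌋ = $18,061; SL = ⌊$60,014/7⌋ = $8,573 → take DB $18,061. Book value $45,153.
Year 2: DB = ⌊$45,153 × 200%/7⌋ = $12,900; SL = ⌊$41,953/6⌋ = $6,992 → take DB $12,900. Book value $32,253.
Year 3: DB = ⌊$32,253 × 200%/7⌋ = $9,215; SL = ⌊$29,053/5⌋ = $5,810 → take DB $9,215. Book value $23,038.
Accumulated through year 3 = $63,214 − $23,038 = $40,176.

$40,176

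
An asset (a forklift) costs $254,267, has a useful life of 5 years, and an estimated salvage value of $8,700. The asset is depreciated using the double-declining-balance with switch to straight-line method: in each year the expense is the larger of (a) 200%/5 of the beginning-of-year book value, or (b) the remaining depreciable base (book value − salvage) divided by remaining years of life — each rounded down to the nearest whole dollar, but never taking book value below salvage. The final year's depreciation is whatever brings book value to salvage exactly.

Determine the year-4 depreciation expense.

$23,111

Depreciable base = $254,267 − $8,700 = $245,567.
Year 1: DB = ⌊$254,267 × 200%/5⌋ = $101,706; SL = ⌊$245,567/5⌋ = $49,113 → take DB $101,706. Book value $152,561.
Year 2: DB = ⌊$152,561 × 200%/5⌋ = $61,024; SL = ⌊$143,861/4⌋ = $35,965 → take DB $61,024. Book value $91,537.
Year 3: DB = ⌊$91,537 × 200%/5⌋ = $36,614; SL = ⌊$82,837/3⌋ = $27,612 → take DB $36,614. Book value $54,923.
Year 4: DB = ⌊$54,923 × 200%/5⌋ = $21,969; SL = ⌊$46,223/2⌋ = $23,111 → take SL $23,111. Book value $31,812.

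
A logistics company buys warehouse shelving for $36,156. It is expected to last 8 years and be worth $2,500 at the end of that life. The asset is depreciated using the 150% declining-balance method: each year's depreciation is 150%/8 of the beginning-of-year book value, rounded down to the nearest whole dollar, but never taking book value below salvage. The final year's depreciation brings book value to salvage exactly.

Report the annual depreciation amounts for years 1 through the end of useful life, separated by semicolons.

$6,779; $5,508; $4,475; $3,636; $2,954; $2,400; $1,950; $5,954

Depreciable base = $36,156 − $2,500 = $33,656.
Year 1: ⌊$36,156 × 150%/8⌋ = $6,779. Book value $29,377.
Year 2: ⌊$29,377 × 150%/8⌋ = $5,508. Book value $23,869.
Year 3: ⌊$23,869 × 150%/8⌋ = $4,475. Book value $19,394.
Year 4: ⌊$19,394 × 150%/8⌋ = $3,636. Book value $15,758.
Year 5: ⌊$15,758 × 150%/8⌋ = $2,954. Book value $12,804.
Year 6: ⌊$12,804 × 150%/8⌋ = $2,400. Book value $10,404.
Year 7: ⌊$10,404 × 150%/8⌋ = $1,950. Book value $8,454.
Year 8 (final): $8,454 − $2,500 = $5,954. Book value $2,500.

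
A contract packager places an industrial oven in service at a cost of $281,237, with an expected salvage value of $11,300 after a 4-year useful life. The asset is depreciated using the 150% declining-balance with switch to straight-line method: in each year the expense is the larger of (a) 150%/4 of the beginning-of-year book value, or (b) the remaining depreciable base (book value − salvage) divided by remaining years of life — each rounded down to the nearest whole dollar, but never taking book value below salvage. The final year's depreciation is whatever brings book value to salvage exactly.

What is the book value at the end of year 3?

$60,580

Depreciable base = $281,237 − $11,300 = $269,937.
Year 1: DB = ⌊$281,237 × 150%/4⌋ = $105,463; SL = ⌊$269,937/4⌋ = $67,484 → take DB $105,463. Book value $175,774.
Year 2: DB = ⌊$175,774 × 150%/4⌋ = $65,915; SL = ⌊$164,474/3⌋ = $54,824 → take DB $65,915. Book value $109,859.
Year 3: DB = ⌊$109,859 × 150%/4⌋ = $41,197; SL = ⌊$98,559/2⌋ = $49,279 → take SL $49,279. Book value $60,580.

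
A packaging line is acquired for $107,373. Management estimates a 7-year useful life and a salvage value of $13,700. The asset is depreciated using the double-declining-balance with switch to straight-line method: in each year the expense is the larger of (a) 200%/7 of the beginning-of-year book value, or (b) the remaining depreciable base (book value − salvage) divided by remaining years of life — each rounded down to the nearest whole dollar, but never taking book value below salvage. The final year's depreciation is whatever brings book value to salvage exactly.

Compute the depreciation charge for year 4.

$11,180

Depreciable base = $107,373 − $13,700 = $93,673.
Year 1: DB = ⌊$107,373 × 200%/7⌋ = $30,678; SL = ⌊$93,673/7⌋ = $13,381 → take DB $30,678. Book value $76,695.
Year 2: DB = ⌊$76,695 × 200%/7⌋ = $21,912; SL = ⌊$62,995/6⌋ = $10,499 → take DB $21,912. Book value $54,783.
Year 3: DB = ⌊$54,783 × 200%/7⌋ = $15,652; SL = ⌊$41,083/5⌋ = $8,216 → take DB $15,652. Book value $39,131.
Year 4: DB = ⌊$39,131 × 200%/7⌋ = $11,180; SL = ⌊$25,431/4⌋ = $6,357 → take DB $11,180. Book value $27,951.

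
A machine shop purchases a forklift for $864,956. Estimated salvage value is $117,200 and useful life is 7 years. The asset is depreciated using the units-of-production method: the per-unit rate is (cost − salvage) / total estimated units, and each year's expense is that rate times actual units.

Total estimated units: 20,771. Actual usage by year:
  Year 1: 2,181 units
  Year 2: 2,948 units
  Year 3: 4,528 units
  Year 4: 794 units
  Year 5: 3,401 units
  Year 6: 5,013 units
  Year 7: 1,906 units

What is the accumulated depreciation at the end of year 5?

$498,672

Depreciable base = $864,956 − $117,200 = $747,756.
Rate = $747,756 / 20,771 units = $36 per unit.
Year 1: 2,181 × $36 = $78,516. Book value $786,440.
Year 2: 2,948 × $36 = $106,128. Book value $680,312.
Year 3: 4,528 × $36 = $163,008. Book value $517,304.
Year 4: 794 × $36 = $28,584. Book value $488,720.
Year 5: 3,401 × $36 = $122,436. Book value $366,284.
Accumulated through year 5 = $864,956 − $366,284 = $498,672.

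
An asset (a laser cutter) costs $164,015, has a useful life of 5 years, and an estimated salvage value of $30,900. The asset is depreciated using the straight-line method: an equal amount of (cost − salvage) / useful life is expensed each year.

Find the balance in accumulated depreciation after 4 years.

$106,492

Depreciable base = $164,015 − $30,900 = $133,115.
Annual expense = $133,115 / 5 = $26,623.
End of year 1: book value $137,392.
End of year 2: book value $110,769.
End of year 3: book value $84,146.
End of year 4: book value $57,523.
Accumulated through year 4 = $164,015 − $57,523 = $106,492.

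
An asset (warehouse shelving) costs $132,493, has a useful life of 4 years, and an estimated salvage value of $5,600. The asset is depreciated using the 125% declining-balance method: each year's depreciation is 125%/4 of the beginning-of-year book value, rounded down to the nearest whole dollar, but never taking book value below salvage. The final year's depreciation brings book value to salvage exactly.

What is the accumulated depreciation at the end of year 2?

$69,869

Depreciable base = $132,493 − $5,600 = $126,893.
Year 1: ⌊$132,493 × 125%/4⌋ = $41,404. Book value $91,089.
Year 2: ⌊$91,089 × 125%/4⌋ = $28,465. Book value $62,624.
Accumulated through year 2 = $132,493 − $62,624 = $69,869.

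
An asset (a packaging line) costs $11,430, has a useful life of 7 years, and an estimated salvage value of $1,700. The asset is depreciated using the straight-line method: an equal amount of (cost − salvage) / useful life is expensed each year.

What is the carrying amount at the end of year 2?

Depreciable base = $11,430 − $1,700 = $9,730.
Annual expense = $9,730 / 7 = $1,390.
End of year 1: book value $10,040.
End of year 2: book value $8,650.

$8,650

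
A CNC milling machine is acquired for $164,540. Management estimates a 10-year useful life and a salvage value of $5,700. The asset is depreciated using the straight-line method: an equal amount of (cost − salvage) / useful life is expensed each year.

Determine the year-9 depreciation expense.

$15,884

Depreciable base = $164,540 − $5,700 = $158,840.
Annual expense = $158,840 / 10 = $15,884.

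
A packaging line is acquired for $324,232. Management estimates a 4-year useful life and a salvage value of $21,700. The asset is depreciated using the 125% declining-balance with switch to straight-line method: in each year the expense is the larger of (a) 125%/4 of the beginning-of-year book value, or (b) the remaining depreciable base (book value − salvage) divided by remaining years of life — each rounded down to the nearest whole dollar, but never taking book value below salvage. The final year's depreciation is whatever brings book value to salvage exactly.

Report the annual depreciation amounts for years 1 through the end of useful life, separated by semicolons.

Depreciable base = $324,232 − $21,700 = $302,532.
Year 1: DB = ⌊$324,232 × 125%/4⌋ = $101,322; SL = ⌊$302,532/4⌋ = $75,633 → take DB $101,322. Book value $222,910.
Year 2: DB = ⌊$222,910 × 125%/4⌋ = $69,659; SL = ⌊$201,210/3⌋ = $67,070 → take DB $69,659. Book value $153,251.
Year 3: DB = ⌊$153,251 × 125%/4⌋ = $47,890; SL = ⌊$131,551/2⌋ = $65,775 → take SL $65,775. Book value $87,476.
Year 4 (final): $87,476 − $21,700 = $65,776. Book value $21,700.

$101,322; $69,659; $65,775; $65,776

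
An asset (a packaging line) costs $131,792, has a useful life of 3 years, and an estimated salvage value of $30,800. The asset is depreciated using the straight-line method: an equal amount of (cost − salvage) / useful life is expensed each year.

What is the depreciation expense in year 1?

Depreciable base = $131,792 − $30,800 = $100,992.
Annual expense = $100,992 / 3 = $33,664.

$33,664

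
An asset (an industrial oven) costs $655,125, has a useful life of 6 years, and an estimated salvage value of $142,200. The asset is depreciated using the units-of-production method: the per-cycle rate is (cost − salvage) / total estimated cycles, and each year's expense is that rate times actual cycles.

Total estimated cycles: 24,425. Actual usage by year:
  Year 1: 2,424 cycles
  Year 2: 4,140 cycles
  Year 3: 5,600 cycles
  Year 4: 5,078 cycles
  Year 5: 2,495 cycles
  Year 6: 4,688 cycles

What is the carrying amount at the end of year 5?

$240,648

Depreciable base = $655,125 − $142,200 = $512,925.
Rate = $512,925 / 24,425 cycles = $21 per cycle.
Year 1: 2,424 × $21 = $50,904. Book value $604,221.
Year 2: 4,140 × $21 = $86,940. Book value $517,281.
Year 3: 5,600 × $21 = $117,600. Book value $399,681.
Year 4: 5,078 × $21 = $106,638. Book value $293,043.
Year 5: 2,495 × $21 = $52,395. Book value $240,648.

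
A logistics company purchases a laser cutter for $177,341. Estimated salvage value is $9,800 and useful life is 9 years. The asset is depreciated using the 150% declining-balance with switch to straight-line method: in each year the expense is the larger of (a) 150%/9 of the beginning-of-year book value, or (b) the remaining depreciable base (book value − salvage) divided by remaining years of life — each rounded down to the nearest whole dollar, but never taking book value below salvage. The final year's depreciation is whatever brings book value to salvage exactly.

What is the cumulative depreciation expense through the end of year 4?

$91,816

Depreciable base = $177,341 − $9,800 = $167,541.
Year 1: DB = ⌊$177,341 × 150%/9⌋ = $29,556; SL = ⌊$167,541/9⌋ = $18,615 → take DB $29,556. Book value $147,785.
Year 2: DB = ⌊$147,785 × 150%/9⌋ = $24,630; SL = ⌊$137,985/8⌋ = $17,248 → take DB $24,630. Book value $123,155.
Year 3: DB = ⌊$123,155 × 150%/9⌋ = $20,525; SL = ⌊$113,355/7⌋ = $16,193 → take DB $20,525. Book value $102,630.
Year 4: DB = ⌊$102,630 × 150%/9⌋ = $17,105; SL = ⌊$92,830/6⌋ = $15,471 → take DB $17,105. Book value $85,525.
Accumulated through year 4 = $177,341 − $85,525 = $91,816.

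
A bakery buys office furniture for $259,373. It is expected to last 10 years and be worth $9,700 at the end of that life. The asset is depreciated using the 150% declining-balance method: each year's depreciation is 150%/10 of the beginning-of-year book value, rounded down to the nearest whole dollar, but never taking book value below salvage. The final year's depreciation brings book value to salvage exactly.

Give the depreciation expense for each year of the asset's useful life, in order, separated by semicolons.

$38,905; $33,070; $28,109; $23,893; $20,309; $17,263; $14,673; $12,472; $10,601; $50,378

Depreciable base = $259,373 − $9,700 = $249,673.
Year 1: ⌊$259,373 × 150%/10⌋ = $38,905. Book value $220,468.
Year 2: ⌊$220,468 × 150%/10⌋ = $33,070. Book value $187,398.
Year 3: ⌊$187,398 × 150%/10⌋ = $28,109. Book value $159,289.
Year 4: ⌊$159,289 × 150%/10⌋ = $23,893. Book value $135,396.
Year 5: ⌊$135,396 × 150%/10⌋ = $20,309. Book value $115,087.
Year 6: ⌊$115,087 × 150%/10⌋ = $17,263. Book value $97,824.
Year 7: ⌊$97,824 × 150%/10⌋ = $14,673. Book value $83,151.
Year 8: ⌊$83,151 × 150%/10⌋ = $12,472. Book value $70,679.
Year 9: ⌊$70,679 × 150%/10⌋ = $10,601. Book value $60,078.
Year 10 (final): $60,078 − $9,700 = $50,378. Book value $9,700.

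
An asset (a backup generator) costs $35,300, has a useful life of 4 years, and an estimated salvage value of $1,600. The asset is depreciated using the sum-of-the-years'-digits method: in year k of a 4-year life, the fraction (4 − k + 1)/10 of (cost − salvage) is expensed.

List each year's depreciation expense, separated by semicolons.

Depreciable base = $35,300 − $1,600 = $33,700.
Sum of the years' digits = 4+3+2+1 = 10.
Year 1: $33,700 × 4/10 = $13,480. Book value $21,820.
Year 2: $33,700 × 3/10 = $10,110. Book value $11,710.
Year 3: $33,700 × 2/10 = $6,740. Book value $4,970.
Year 4: $33,700 × 1/10 = $3,370. Book value $1,600.

$13,480; $10,110; $6,740; $3,370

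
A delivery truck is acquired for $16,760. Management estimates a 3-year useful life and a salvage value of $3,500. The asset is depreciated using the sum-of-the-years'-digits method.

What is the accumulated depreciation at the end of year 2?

Depreciable base = $16,760 − $3,500 = $13,260.
Sum of the years' digits = 3+2+1 = 6.
Year 1: $13,260 × 3/6 = $6,630. Book value $10,130.
Year 2: $13,260 × 2/6 = $4,420. Book value $5,710.
Accumulated through year 2 = $16,760 − $5,710 = $11,050.

$11,050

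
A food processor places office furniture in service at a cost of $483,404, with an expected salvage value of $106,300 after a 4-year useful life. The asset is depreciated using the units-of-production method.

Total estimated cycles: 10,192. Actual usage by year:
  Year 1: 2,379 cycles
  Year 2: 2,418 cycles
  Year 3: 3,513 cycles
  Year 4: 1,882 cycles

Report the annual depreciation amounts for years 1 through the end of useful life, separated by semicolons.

$88,023; $89,466; $129,981; $69,634

Depreciable base = $483,404 − $106,300 = $377,104.
Rate = $377,104 / 10,192 cycles = $37 per cycle.
Year 1: 2,379 × $37 = $88,023. Book value $395,381.
Year 2: 2,418 × $37 = $89,466. Book value $305,915.
Year 3: 3,513 × $37 = $129,981. Book value $175,934.
Year 4: 1,882 × $37 = $69,634. Book value $106,300.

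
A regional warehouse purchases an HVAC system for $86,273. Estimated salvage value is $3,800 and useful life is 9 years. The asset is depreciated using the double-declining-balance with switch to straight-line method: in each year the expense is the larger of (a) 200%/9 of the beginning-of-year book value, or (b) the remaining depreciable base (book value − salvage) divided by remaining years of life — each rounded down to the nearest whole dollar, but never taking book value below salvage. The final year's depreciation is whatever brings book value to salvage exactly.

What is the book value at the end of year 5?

Depreciable base = $86,273 − $3,800 = $82,473.
Year 1: DB = ⌊$86,273 × 200%/9⌋ = $19,171; SL = ⌊$82,473/9⌋ = $9,163 → take DB $19,171. Book value $67,102.
Year 2: DB = ⌊$67,102 × 200%/9⌋ = $14,911; SL = ⌊$63,302/8⌋ = $7,912 → take DB $14,911. Book value $52,191.
Year 3: DB = ⌊$52,191 × 200%/9⌋ = $11,598; SL = ⌊$48,391/7⌋ = $6,913 → take DB $11,598. Book value $40,593.
Year 4: DB = ⌊$40,593 × 200%/9⌋ = $9,020; SL = ⌊$36,793/6⌋ = $6,132 → take DB $9,020. Book value $31,573.
Year 5: DB = ⌊$31,573 × 200%/9⌋ = $7,016; SL = ⌊$27,773/5⌋ = $5,554 → take DB $7,016. Book value $24,557.

$24,557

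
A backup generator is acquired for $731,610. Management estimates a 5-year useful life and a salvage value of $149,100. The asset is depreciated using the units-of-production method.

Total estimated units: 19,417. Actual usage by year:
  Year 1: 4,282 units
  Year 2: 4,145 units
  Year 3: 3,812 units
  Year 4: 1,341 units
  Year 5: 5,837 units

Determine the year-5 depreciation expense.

Depreciable base = $731,610 − $149,100 = $582,510.
Rate = $582,510 / 19,417 units = $30 per unit.
Year 1: 4,282 × $30 = $128,460. Book value $603,150.
Year 2: 4,145 × $30 = $124,350. Book value $478,800.
Year 3: 3,812 × $30 = $114,360. Book value $364,440.
Year 4: 1,341 × $30 = $40,230. Book value $324,210.
Year 5: 5,837 × $30 = $175,110. Book value $149,100.

$175,110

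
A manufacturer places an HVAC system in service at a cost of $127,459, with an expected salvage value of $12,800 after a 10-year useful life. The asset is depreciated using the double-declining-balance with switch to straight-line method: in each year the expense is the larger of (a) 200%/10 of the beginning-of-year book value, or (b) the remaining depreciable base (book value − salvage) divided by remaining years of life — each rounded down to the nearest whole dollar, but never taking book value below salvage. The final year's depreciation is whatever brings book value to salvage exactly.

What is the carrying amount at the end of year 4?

Depreciable base = $127,459 − $12,800 = $114,659.
Year 1: DB = ⌊$127,459 × 200%/10⌋ = $25,491; SL = ⌊$114,659/10⌋ = $11,465 → take DB $25,491. Book value $101,968.
Year 2: DB = ⌊$101,968 × 200%/10⌋ = $20,393; SL = ⌊$89,168/9⌋ = $9,907 → take DB $20,393. Book value $81,575.
Year 3: DB = ⌊$81,575 × 200%/10⌋ = $16,315; SL = ⌊$68,775/8⌋ = $8,596 → take DB $16,315. Book value $65,260.
Year 4: DB = ⌊$65,260 × 200%/10⌋ = $13,052; SL = ⌊$52,460/7⌋ = $7,494 → take DB $13,052. Book value $52,208.

$52,208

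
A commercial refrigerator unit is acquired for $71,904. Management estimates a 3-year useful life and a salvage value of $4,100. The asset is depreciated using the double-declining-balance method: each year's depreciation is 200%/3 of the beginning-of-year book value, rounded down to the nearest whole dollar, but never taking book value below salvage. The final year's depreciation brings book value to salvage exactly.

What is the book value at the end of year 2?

Depreciable base = $71,904 − $4,100 = $67,804.
Year 1: ⌊$71,904 × 200%/3⌋ = $47,936. Book value $23,968.
Year 2: ⌊$23,968 × 200%/3⌋ = $15,978. Book value $7,990.

$7,990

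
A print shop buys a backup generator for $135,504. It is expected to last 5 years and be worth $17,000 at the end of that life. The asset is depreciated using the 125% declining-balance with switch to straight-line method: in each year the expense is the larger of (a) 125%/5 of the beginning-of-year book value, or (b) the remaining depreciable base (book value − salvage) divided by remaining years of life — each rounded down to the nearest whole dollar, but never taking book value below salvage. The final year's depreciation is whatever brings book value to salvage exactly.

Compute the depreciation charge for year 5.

Depreciable base = $135,504 − $17,000 = $118,504.
Year 1: DB = ⌊$135,504 × 125%/5⌋ = $33,876; SL = ⌊$118,504/5⌋ = $23,700 → take DB $33,876. Book value $101,628.
Year 2: DB = ⌊$101,628 × 125%/5⌋ = $25,407; SL = ⌊$84,628/4⌋ = $21,157 → take DB $25,407. Book value $76,221.
Year 3: DB = ⌊$76,221 × 125%/5⌋ = $19,055; SL = ⌊$59,221/3⌋ = $19,740 → take SL $19,740. Book value $56,481.
Year 4: DB = ⌊$56,481 × 125%/5⌋ = $14,120; SL = ⌊$39,481/2⌋ = $19,740 → take SL $19,740. Book value $36,741.
Year 5 (final): $36,741 − $17,000 = $19,741. Book value $17,000.

$19,741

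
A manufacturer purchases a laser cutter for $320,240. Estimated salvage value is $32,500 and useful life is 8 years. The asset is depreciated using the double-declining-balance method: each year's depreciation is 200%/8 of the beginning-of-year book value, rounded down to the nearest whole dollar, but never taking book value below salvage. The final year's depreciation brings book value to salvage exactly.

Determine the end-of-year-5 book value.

Depreciable base = $320,240 − $32,500 = $287,740.
Year 1: ⌊$320,240 × 200%/8⌋ = $80,060. Book value $240,180.
Year 2: ⌊$240,180 × 200%/8⌋ = $60,045. Book value $180,135.
Year 3: ⌊$180,135 × 200%/8⌋ = $45,033. Book value $135,102.
Year 4: ⌊$135,102 × 200%/8⌋ = $33,775. Book value $101,327.
Year 5: ⌊$101,327 × 200%/8⌋ = $25,331. Book value $75,996.

$75,996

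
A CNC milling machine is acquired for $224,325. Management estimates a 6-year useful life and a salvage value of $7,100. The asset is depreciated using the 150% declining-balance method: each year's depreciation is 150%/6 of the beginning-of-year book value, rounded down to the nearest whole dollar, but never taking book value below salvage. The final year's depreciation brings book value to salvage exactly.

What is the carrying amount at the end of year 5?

Depreciable base = $224,325 − $7,100 = $217,225.
Year 1: ⌊$224,325 × 150%/6⌋ = $56,081. Book value $168,244.
Year 2: ⌊$168,244 × 150%/6⌋ = $42,061. Book value $126,183.
Year 3: ⌊$126,183 × 150%/6⌋ = $31,545. Book value $94,638.
Year 4: ⌊$94,638 × 150%/6⌋ = $23,659. Book value $70,979.
Year 5: ⌊$70,979 × 150%/6⌋ = $17,744. Book value $53,235.

$53,235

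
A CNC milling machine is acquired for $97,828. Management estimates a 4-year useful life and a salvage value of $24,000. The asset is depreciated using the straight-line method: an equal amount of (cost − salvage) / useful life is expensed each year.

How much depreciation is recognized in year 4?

$18,457

Depreciable base = $97,828 − $24,000 = $73,828.
Annual expense = $73,828 / 4 = $18,457.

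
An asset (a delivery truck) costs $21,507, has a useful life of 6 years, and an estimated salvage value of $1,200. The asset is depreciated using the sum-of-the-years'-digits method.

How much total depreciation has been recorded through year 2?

Depreciable base = $21,507 − $1,200 = $20,307.
Sum of the years' digits = 6+5+4+3+2+1 = 21.
Year 1: $20,307 × 6/21 = $5,802. Book value $15,705.
Year 2: $20,307 × 5/21 = $4,835. Book value $10,870.
Accumulated through year 2 = $21,507 − $10,870 = $10,637.

$10,637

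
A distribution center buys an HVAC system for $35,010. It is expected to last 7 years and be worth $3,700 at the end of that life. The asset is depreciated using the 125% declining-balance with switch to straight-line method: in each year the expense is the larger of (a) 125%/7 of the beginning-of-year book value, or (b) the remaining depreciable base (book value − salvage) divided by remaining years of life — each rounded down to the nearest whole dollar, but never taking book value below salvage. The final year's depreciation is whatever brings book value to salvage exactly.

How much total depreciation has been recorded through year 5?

$23,456

Depreciable base = $35,010 − $3,700 = $31,310.
Year 1: DB = ⌊$35,010 × 125%/7⌋ = $6,251; SL = ⌊$31,310/7⌋ = $4,472 → take DB $6,251. Book value $28,759.
Year 2: DB = ⌊$28,759 × 125%/7⌋ = $5,135; SL = ⌊$25,059/6⌋ = $4,176 → take DB $5,135. Book value $23,624.
Year 3: DB = ⌊$23,624 × 125%/7⌋ = $4,218; SL = ⌊$19,924/5⌋ = $3,984 → take DB $4,218. Book value $19,406.
Year 4: DB = ⌊$19,406 × 125%/7⌋ = $3,465; SL = ⌊$15,706/4⌋ = $3,926 → take SL $3,926. Book value $15,480.
Year 5: DB = ⌊$15,480 × 125%/7⌋ = $2,764; SL = ⌊$11,780/3⌋ = $3,926 → take SL $3,926. Book value $11,554.
Accumulated through year 5 = $35,010 − $11,554 = $23,456.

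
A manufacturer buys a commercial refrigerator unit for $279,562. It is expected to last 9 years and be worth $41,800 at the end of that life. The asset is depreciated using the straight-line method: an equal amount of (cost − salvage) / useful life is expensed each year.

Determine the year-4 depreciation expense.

Depreciable base = $279,562 − $41,800 = $237,762.
Annual expense = $237,762 / 9 = $26,418.

$26,418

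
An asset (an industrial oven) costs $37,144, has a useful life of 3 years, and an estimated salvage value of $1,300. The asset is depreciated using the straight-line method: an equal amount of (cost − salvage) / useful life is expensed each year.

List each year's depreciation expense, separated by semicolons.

$11,948; $11,948; $11,948

Depreciable base = $37,144 − $1,300 = $35,844.
Annual expense = $35,844 / 3 = $11,948.
End of year 1: book value $25,196.
End of year 2: book value $13,248.
End of year 3: book value $1,300.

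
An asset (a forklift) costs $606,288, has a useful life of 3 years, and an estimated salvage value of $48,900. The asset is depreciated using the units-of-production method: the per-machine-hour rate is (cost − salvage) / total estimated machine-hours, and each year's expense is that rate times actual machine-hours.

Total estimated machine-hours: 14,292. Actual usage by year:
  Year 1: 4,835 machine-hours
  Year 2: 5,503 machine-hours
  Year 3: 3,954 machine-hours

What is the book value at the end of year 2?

Depreciable base = $606,288 − $48,900 = $557,388.
Rate = $557,388 / 14,292 machine-hours = $39 per machine-hour.
Year 1: 4,835 × $39 = $188,565. Book value $417,723.
Year 2: 5,503 × $39 = $214,617. Book value $203,106.

$203,106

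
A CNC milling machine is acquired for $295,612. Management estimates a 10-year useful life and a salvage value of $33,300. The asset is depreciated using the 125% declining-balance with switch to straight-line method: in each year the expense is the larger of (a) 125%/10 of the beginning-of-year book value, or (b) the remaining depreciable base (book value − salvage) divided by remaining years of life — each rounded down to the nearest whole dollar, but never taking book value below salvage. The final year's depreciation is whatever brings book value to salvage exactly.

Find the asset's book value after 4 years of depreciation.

$173,284

Depreciable base = $295,612 − $33,300 = $262,312.
Year 1: DB = ⌊$295,612 × 125%/10⌋ = $36,951; SL = ⌊$262,312/10⌋ = $26,231 → take DB $36,951. Book value $258,661.
Year 2: DB = ⌊$258,661 × 125%/10⌋ = $32,332; SL = ⌊$225,361/9⌋ = $25,040 → take DB $32,332. Book value $226,329.
Year 3: DB = ⌊$226,329 × 125%/10⌋ = $28,291; SL = ⌊$193,029/8⌋ = $24,128 → take DB $28,291. Book value $198,038.
Year 4: DB = ⌊$198,038 × 125%/10⌋ = $24,754; SL = ⌊$164,738/7⌋ = $23,534 → take DB $24,754. Book value $173,284.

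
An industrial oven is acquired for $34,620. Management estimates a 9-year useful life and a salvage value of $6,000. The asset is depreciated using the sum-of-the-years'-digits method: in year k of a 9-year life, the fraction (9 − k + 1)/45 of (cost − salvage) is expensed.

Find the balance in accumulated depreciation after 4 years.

$19,080

Depreciable base = $34,620 − $6,000 = $28,620.
Sum of the years' digits = 9+8+7+6+5+4+3+2+1 = 45.
Year 1: $28,620 × 9/45 = $5,724. Book value $28,896.
Year 2: $28,620 × 8/45 = $5,088. Book value $23,808.
Year 3: $28,620 × 7/45 = $4,452. Book value $19,356.
Year 4: $28,620 × 6/45 = $3,816. Book value $15,540.
Accumulated through year 4 = $34,620 − $15,540 = $19,080.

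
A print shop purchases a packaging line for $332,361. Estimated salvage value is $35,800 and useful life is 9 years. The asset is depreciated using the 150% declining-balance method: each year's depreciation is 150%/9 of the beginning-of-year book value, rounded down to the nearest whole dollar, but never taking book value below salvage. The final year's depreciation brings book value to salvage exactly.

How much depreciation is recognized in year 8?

$15,459

Depreciable base = $332,361 − $35,800 = $296,561.
Year 1: ⌊$332,361 × 150%/9⌋ = $55,393. Book value $276,968.
Year 2: ⌊$276,968 × 150%/9⌋ = $46,161. Book value $230,807.
Year 3: ⌊$230,807 × 150%/9⌋ = $38,467. Book value $192,340.
Year 4: ⌊$192,340 × 150%/9⌋ = $32,056. Book value $160,284.
Year 5: ⌊$160,284 × 150%/9⌋ = $26,714. Book value $133,570.
Year 6: ⌊$133,570 × 150%/9⌋ = $22,261. Book value $111,309.
Year 7: ⌊$111,309 × 150%/9⌋ = $18,551. Book value $92,758.
Year 8: ⌊$92,758 × 150%/9⌋ = $15,459. Book value $77,299.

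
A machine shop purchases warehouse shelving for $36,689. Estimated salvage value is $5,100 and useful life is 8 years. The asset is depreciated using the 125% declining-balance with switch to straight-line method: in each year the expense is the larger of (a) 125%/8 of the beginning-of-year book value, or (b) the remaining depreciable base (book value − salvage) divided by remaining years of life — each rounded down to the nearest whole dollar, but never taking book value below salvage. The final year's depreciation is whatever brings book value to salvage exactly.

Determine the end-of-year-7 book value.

Depreciable base = $36,689 − $5,100 = $31,589.
Year 1: DB = ⌊$36,689 × 125%/8⌋ = $5,732; SL = ⌊$31,589/8⌋ = $3,948 → take DB $5,732. Book value $30,957.
Year 2: DB = ⌊$30,957 × 125%/8⌋ = $4,837; SL = ⌊$25,857/7⌋ = $3,693 → take DB $4,837. Book value $26,120.
Year 3: DB = ⌊$26,120 × 125%/8⌋ = $4,081; SL = ⌊$21,020/6⌋ = $3,503 → take DB $4,081. Book value $22,039.
Year 4: DB = ⌊$22,039 × 125%/8⌋ = $3,443; SL = ⌊$16,939/5⌋ = $3,387 → take DB $3,443. Book value $18,596.
Year 5: DB = ⌊$18,596 × 125%/8⌋ = $2,905; SL = ⌊$13,496/4⌋ = $3,374 → take SL $3,374. Book value $15,222.
Year 6: DB = ⌊$15,222 × 125%/8⌋ = $2,378; SL = ⌊$10,122/3⌋ = $3,374 → take SL $3,374. Book value $11,848.
Year 7: DB = ⌊$11,848 × 125%/8⌋ = $1,851; SL = ⌊$6,748/2⌋ = $3,374 → take SL $3,374. Book value $8,474.

$8,474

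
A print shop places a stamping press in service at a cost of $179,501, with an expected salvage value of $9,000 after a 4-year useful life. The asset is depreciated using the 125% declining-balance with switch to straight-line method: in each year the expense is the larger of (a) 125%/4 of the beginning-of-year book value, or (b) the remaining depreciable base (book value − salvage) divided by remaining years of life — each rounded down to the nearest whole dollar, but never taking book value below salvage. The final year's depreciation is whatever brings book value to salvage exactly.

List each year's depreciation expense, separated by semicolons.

Depreciable base = $179,501 − $9,000 = $170,501.
Year 1: DB = ⌊$179,501 × 125%/4⌋ = $56,094; SL = ⌊$170,501/4⌋ = $42,625 → take DB $56,094. Book value $123,407.
Year 2: DB = ⌊$123,407 × 125%/4⌋ = $38,564; SL = ⌊$114,407/3⌋ = $38,135 → take DB $38,564. Book value $84,843.
Year 3: DB = ⌊$84,843 × 125%/4⌋ = $26,513; SL = ⌊$75,843/2⌋ = $37,921 → take SL $37,921. Book value $46,922.
Year 4 (final): $46,922 − $9,000 = $37,922. Book value $9,000.

$56,094; $38,564; $37,921; $37,922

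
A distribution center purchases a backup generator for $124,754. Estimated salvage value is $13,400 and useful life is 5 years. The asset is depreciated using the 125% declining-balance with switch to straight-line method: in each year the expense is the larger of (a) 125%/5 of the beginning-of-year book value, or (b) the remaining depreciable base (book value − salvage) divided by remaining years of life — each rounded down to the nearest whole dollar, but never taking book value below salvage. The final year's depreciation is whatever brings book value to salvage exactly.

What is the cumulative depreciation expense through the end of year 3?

Depreciable base = $124,754 − $13,400 = $111,354.
Year 1: DB = ⌊$124,754 × 125%/5⌋ = $31,188; SL = ⌊$111,354/5⌋ = $22,270 → take DB $31,188. Book value $93,566.
Year 2: DB = ⌊$93,566 × 125%/5⌋ = $23,391; SL = ⌊$80,166/4⌋ = $20,041 → take DB $23,391. Book value $70,175.
Year 3: DB = ⌊$70,175 × 125%/5⌋ = $17,543; SL = ⌊$56,775/3⌋ = $18,925 → take SL $18,925. Book value $51,250.
Accumulated through year 3 = $124,754 − $51,250 = $73,504.

$73,504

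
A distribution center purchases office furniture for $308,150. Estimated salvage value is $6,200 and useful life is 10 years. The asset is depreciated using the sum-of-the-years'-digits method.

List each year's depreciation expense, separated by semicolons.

$54,900; $49,410; $43,920; $38,430; $32,940; $27,450; $21,960; $16,470; $10,980; $5,490

Depreciable base = $308,150 − $6,200 = $301,950.
Sum of the years' digits = 10+9+8+7+6+5+4+3+2+1 = 55.
Year 1: $301,950 × 10/55 = $54,900. Book value $253,250.
Year 2: $301,950 × 9/55 = $49,410. Book value $203,840.
Year 3: $301,950 × 8/55 = $43,920. Book value $159,920.
Year 4: $301,950 × 7/55 = $38,430. Book value $121,490.
Year 5: $301,950 × 6/55 = $32,940. Book value $88,550.
Year 6: $301,950 × 5/55 = $27,450. Book value $61,100.
Year 7: $301,950 × 4/55 = $21,960. Book value $39,140.
Year 8: $301,950 × 3/55 = $16,470. Book value $22,670.
Year 9: $301,950 × 2/55 = $10,980. Book value $11,690.
Year 10: $301,950 × 1/55 = $5,490. Book value $6,200.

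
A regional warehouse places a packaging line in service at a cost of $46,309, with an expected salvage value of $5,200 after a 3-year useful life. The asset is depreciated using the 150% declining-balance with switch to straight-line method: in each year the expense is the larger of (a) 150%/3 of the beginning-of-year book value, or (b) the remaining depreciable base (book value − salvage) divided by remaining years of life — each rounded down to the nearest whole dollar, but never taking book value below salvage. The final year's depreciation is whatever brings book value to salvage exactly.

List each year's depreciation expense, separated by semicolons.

Depreciable base = $46,309 − $5,200 = $41,109.
Year 1: DB = ⌊$46,309 × 150%/3⌋ = $23,154; SL = ⌊$41,109/3⌋ = $13,703 → take DB $23,154. Book value $23,155.
Year 2: DB = ⌊$23,155 × 150%/3⌋ = $11,577; SL = ⌊$17,955/2⌋ = $8,977 → take DB $11,577. Book value $11,578.
Year 3 (final): $11,578 − $5,200 = $6,378. Book value $5,200.

$23,154; $11,577; $6,378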